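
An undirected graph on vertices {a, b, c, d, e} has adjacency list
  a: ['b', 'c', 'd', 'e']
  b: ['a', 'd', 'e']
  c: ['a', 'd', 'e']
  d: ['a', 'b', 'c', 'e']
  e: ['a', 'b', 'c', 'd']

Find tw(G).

3

A width-3 tree decomposition is:
Bags: B1 = {a, b, d, e}  B2 = {a, c, d, e}
Tree: B1–B2
The largest bag has 4 vertices, giving width 3; this decomposition certifies tw(G) ≤ 3. Conversely, {a, c, d, e} is a clique of size 4, and the vertices of any clique must share a bag in every tree decomposition; so some bag has ≥ 4 vertices and tw(G) ≥ 3. Combining the bounds, tw(G) = 3.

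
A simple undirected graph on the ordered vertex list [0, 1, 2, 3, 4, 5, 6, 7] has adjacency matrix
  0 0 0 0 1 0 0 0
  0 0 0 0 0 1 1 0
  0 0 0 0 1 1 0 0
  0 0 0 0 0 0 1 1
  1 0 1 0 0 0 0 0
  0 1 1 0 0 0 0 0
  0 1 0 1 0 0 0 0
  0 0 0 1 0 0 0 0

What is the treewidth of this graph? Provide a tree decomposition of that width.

Treewidth 1.
One such decomposition:
Bags: B1 = {3, 7}  B2 = {3, 6}  B3 = {1, 6}  B4 = {1, 5}  B5 = {2, 5}  B6 = {2, 4}  B7 = {0, 4}
Tree: B1–B2, B2–B3, B3–B4, B4–B5, B5–B6, B6–B7

Every bag has size at most 2, so the width is 2 − 1 = 1 and tw(G) ≤ 1. Since G has at least one edge (e.g. 7–3), it is not an edgeless graph, so tw(G) ≥ 1. Therefore the treewidth is 1.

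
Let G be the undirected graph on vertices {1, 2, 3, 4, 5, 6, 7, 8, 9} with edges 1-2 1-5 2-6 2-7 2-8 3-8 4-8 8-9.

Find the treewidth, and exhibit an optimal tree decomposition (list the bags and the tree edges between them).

Each bag holds 2 vertices, so the decomposition has width 1, which upper-bounds the treewidth. Since G has at least one edge (e.g. 2–7), it is not an edgeless graph, so tw(G) ≥ 1. The upper and lower bounds meet at 1, so that is the treewidth.

Treewidth 1.
One such decomposition:
Bags: B1 = {2, 7}  B2 = {2, 8}  B3 = {4, 8}  B4 = {3, 8}  B5 = {2, 6}  B6 = {1, 2}  B7 = {8, 9}  B8 = {1, 5}
Tree: B1–B2, B2–B3, B2–B4, B1–B5, B1–B6, B4–B7, B6–B8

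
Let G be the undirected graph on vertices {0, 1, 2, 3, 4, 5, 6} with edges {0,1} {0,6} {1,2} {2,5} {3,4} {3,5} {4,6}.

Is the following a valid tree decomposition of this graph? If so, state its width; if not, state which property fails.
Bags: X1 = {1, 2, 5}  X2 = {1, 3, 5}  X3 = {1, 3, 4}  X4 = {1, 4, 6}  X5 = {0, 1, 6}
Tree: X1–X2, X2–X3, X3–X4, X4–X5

Vertex coverage: the bags together contain {0, 1, 2, 3, 4, 5, 6}, the full vertex set. Edge coverage: each edge of G has both endpoints in at least one bag. Running intersection: for every vertex, the bags containing it form a connected subtree. All three properties hold, so this is a valid tree decomposition of width max|bag| − 1 = 2, and hence tw(G) ≤ 2.

Yes; width 2.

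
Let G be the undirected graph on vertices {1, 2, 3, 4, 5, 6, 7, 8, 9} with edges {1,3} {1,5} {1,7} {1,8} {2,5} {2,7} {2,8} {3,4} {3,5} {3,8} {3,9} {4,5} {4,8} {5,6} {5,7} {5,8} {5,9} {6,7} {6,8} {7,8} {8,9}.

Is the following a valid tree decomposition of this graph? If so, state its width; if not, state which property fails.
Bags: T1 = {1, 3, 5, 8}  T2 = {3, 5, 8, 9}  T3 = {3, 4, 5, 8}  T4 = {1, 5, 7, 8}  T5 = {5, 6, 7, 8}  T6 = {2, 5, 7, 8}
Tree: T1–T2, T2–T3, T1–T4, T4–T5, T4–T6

Checking the three conditions: (i) the bags cover all of {1, 2, 3, 4, 5, 6, 7, 8, 9}; (ii) for each edge, some bag contains both endpoints; (iii) the bags containing any fixed vertex form a subtree. All hold, so the decomposition is valid with width 4 − 1 = 3.

Yes; width 3.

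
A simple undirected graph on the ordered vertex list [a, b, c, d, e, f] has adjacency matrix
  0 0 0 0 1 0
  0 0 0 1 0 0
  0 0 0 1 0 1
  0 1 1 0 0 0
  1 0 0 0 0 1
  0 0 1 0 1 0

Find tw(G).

A width-1 tree decomposition is:
Bags: B1 = {a, e}  B2 = {e, f}  B3 = {c, f}  B4 = {c, d}  B5 = {b, d}
Tree: B1–B2, B2–B3, B3–B4, B4–B5
Each bag holds 2 vertices, so the decomposition has width 1, which upper-bounds the treewidth. Any graph with an edge has treewidth ≥ 1, and G has the edge a–e. Therefore the treewidth is 1.

1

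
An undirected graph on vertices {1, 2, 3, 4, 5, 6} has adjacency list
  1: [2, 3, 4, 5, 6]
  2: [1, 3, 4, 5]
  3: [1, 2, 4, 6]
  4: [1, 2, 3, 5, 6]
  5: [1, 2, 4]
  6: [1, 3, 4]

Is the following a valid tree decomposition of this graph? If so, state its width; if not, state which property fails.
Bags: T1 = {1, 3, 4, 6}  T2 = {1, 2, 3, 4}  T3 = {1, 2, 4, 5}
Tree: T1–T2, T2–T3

Every vertex of G appears in some bag (union = {1, 2, 3, 4, 5, 6}); every edge is covered by a bag; and for each vertex v the set of bags containing v is connected in the bag tree. The decomposition is therefore valid. The largest bag has 4 vertices, so the width is 3.

Yes; width 3.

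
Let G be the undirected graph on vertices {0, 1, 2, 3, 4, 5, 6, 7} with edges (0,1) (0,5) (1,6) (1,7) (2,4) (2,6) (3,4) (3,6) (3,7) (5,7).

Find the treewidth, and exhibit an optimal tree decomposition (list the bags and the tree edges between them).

Treewidth 2.
One optimal decomposition is:
Bags: B1 = {0, 1, 5}  B2 = {1, 5, 7}  B3 = {1, 6, 7}  B4 = {3, 6, 7}  B5 = {2, 3, 6}  B6 = {2, 3, 4}
Tree: B1–B2, B2–B3, B3–B4, B4–B5, B5–B6

Every bag has size at most 3, so the width is 3 − 1 = 2 and tw(G) ≤ 2. For the lower bound, G contains the cycle 0–5–7–1–0, so G is not a forest; only forests have treewidth ≤ 1, hence tw(G) ≥ 2. The upper and lower bounds meet at 2, so that is the treewidth.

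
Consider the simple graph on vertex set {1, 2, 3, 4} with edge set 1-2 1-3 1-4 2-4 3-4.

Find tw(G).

2

A width-2 tree decomposition is:
Bags: B1 = {1, 2, 4}  B2 = {1, 3, 4}
Tree: B1–B2
The largest bag has 3 vertices, giving width 2; this decomposition certifies tw(G) ≤ 2. Conversely, {1, 2, 4} is a clique of size 3, and the vertices of any clique must share a bag in every tree decomposition; so some bag has ≥ 3 vertices and tw(G) ≥ 2. Combining the bounds, tw(G) = 2.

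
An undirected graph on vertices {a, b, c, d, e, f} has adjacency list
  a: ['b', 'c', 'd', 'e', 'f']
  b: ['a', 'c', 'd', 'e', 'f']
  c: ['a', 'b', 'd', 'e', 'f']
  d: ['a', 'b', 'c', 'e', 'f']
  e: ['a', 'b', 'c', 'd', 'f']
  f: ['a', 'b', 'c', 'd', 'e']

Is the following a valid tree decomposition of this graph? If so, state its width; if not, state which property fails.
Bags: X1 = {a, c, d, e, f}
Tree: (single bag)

A tree decomposition must satisfy three properties: every vertex lies in some bag; for every edge, both endpoints lie together in some bag; and for every vertex, the bags containing it form a connected subtree. Here vertex b appears in no bag, so the decomposition is invalid.

No — vertex b appears in no bag.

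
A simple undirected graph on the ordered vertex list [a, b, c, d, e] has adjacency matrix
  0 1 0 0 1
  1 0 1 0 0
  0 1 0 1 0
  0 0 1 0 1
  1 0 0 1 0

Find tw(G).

A width-2 tree decomposition is:
Bags: B1 = {b, c, d}  B2 = {a, b, d}  B3 = {a, d, e}
Tree: B1–B2, B2–B3
Every bag has size at most 3, so the width is 3 − 1 = 2 and tw(G) ≤ 2. Since d–c–b–a–e–d is a cycle in G, G is not acyclic. Forests are exactly the graphs of treewidth ≤ 1, so tw(G) ≥ 2. Hence tw(G) = 2 exactly.

2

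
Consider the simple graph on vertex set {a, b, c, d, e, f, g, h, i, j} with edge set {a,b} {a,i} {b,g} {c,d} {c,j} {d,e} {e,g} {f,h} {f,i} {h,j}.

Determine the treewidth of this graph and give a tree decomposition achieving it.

Treewidth 2.
One optimal decomposition is:
Bags: B1 = {f, h, j}  B2 = {c, f, j}  B3 = {c, d, f}  B4 = {d, e, f}  B5 = {e, f, g}  B6 = {b, f, g}  B7 = {a, b, f}  B8 = {a, f, i}
Tree: B1–B2, B2–B3, B3–B4, B4–B5, B5–B6, B6–B7, B7–B8

Each bag holds 3 vertices, so the decomposition has width 2, which upper-bounds the treewidth. Since f–h–j–c–d–e–g–b–a–i–f is a cycle in G, G is not acyclic. Forests are exactly the graphs of treewidth ≤ 1, so tw(G) ≥ 2. The upper and lower bounds meet at 2, so that is the treewidth.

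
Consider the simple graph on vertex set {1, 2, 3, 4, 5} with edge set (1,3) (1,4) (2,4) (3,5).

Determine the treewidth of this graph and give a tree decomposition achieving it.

Treewidth 1.
Bags: B1 = {2, 4}  B2 = {1, 4}  B3 = {1, 3}  B4 = {3, 5}
Tree: B1–B2, B2–B3, B3–B4

The largest bag has 2 vertices, giving width 1; this decomposition certifies tw(G) ≤ 1. Since G has at least one edge (e.g. 2–4), it is not an edgeless graph, so tw(G) ≥ 1. Hence tw(G) = 1 exactly.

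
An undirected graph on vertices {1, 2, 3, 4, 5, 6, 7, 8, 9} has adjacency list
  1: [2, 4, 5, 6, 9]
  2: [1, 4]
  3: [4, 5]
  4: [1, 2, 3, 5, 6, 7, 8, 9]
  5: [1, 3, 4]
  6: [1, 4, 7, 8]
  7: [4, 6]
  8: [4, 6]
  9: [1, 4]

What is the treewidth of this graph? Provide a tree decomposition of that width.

Every bag has size at most 3, so the width is 3 − 1 = 2 and tw(G) ≤ 2. For the lower bound, the 3 vertices {4, 6, 8} are pairwise adjacent, and any tree decomposition puts a clique entirely inside one bag — forcing width ≥ 2. Therefore the treewidth is 2.

Treewidth 2.
Bags: B1 = {1, 4, 9}  B2 = {1, 4, 5}  B3 = {3, 4, 5}  B4 = {1, 4, 6}  B5 = {1, 2, 4}  B6 = {4, 6, 8}  B7 = {4, 6, 7}
Tree: B1–B2, B2–B3, B2–B4, B2–B5, B4–B6, B4–B7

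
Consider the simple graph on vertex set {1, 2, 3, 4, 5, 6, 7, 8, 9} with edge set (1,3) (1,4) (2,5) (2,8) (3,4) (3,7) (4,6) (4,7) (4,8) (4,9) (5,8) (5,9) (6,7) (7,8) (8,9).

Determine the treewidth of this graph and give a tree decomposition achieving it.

Each bag holds 3 vertices, so the decomposition has width 2, which upper-bounds the treewidth. For the lower bound, the 3 vertices {2, 5, 8} are pairwise adjacent, and any tree decomposition puts a clique entirely inside one bag — forcing width ≥ 2. Therefore the treewidth is 2.

Treewidth 2.
Bags: B1 = {4, 7, 8}  B2 = {3, 4, 7}  B3 = {1, 3, 4}  B4 = {4, 8, 9}  B5 = {4, 6, 7}  B6 = {5, 8, 9}  B7 = {2, 5, 8}
Tree: B1–B2, B2–B3, B1–B4, B1–B5, B4–B6, B6–B7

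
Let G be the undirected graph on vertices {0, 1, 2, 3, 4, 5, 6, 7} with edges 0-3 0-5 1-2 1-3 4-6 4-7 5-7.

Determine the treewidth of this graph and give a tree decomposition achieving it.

The largest bag has 2 vertices, giving width 1; this decomposition certifies tw(G) ≤ 1. Since G has at least one edge (e.g. 2–1), it is not an edgeless graph, so tw(G) ≥ 1. The upper and lower bounds meet at 1, so that is the treewidth.

Treewidth 1.
One such decomposition:
Bags: B1 = {1, 2}  B2 = {1, 3}  B3 = {0, 3}  B4 = {0, 5}  B5 = {5, 7}  B6 = {4, 7}  B7 = {4, 6}
Tree: B1–B2, B2–B3, B3–B4, B4–B5, B5–B6, B6–B7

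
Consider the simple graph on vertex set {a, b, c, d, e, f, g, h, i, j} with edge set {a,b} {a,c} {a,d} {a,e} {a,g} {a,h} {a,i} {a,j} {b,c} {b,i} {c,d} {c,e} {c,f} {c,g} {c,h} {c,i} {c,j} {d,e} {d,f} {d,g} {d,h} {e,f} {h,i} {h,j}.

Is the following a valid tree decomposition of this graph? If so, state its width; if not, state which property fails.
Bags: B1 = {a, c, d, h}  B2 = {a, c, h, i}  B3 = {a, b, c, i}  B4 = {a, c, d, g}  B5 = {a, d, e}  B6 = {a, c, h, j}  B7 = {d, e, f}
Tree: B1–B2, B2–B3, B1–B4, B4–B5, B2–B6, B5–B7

A tree decomposition must satisfy three properties: every vertex lies in some bag; for every edge, both endpoints lie together in some bag; and for every vertex, the bags containing it form a connected subtree. Here edge (c,e) lies in no bag, so the decomposition is invalid.

No — edge (c,e) lies in no bag.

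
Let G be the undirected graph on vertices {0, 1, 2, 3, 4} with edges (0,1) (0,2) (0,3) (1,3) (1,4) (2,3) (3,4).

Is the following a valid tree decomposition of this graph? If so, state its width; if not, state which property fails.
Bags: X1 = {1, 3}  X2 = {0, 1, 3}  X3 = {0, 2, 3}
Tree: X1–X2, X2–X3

No — vertex 4 appears in no bag.

A tree decomposition must satisfy three properties: every vertex lies in some bag; for every edge, both endpoints lie together in some bag; and for every vertex, the bags containing it form a connected subtree. Here vertex 4 appears in no bag, so the decomposition is invalid.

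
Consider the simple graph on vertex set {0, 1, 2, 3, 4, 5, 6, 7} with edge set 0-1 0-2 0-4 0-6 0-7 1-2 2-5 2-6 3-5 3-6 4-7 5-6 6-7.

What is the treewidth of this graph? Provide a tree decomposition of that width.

Treewidth 2.
One such decomposition:
Bags: B1 = {0, 6, 7}  B2 = {0, 2, 6}  B3 = {2, 5, 6}  B4 = {3, 5, 6}  B5 = {0, 4, 7}  B6 = {0, 1, 2}
Tree: B1–B2, B2–B3, B3–B4, B1–B5, B2–B6

The largest bag has 3 vertices, giving width 2; this decomposition certifies tw(G) ≤ 2. Conversely, {0, 1, 2} is a clique of size 3, and the vertices of any clique must share a bag in every tree decomposition; so some bag has ≥ 3 vertices and tw(G) ≥ 2. Therefore the treewidth is 2.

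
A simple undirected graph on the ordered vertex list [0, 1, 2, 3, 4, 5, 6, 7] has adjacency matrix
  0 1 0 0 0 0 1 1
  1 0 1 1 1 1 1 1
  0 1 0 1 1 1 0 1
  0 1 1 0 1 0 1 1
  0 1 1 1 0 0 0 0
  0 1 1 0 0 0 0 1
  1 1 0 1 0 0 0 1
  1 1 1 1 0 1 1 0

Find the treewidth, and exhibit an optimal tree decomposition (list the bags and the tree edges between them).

Each bag holds 4 vertices, so the decomposition has width 3, which upper-bounds the treewidth. Conversely, {1, 2, 3, 4} is a clique of size 4, and the vertices of any clique must share a bag in every tree decomposition; so some bag has ≥ 4 vertices and tw(G) ≥ 3. Therefore the treewidth is 3.

Treewidth 3.
One optimal decomposition is:
Bags: B1 = {1, 3, 6, 7}  B2 = {1, 2, 3, 7}  B3 = {1, 2, 5, 7}  B4 = {0, 1, 6, 7}  B5 = {1, 2, 3, 4}
Tree: B1–B2, B2–B3, B1–B4, B2–B5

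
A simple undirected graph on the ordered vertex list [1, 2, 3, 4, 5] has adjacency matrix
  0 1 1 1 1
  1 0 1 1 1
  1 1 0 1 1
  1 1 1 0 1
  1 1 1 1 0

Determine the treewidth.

A width-4 tree decomposition is:
Bags: B1 = {1, 2, 3, 4, 5}
Tree: (single bag)
A single bag containing all 5 vertices is trivially a valid decomposition of width 4. Conversely, {1, 2, 3, 4, 5} is a clique of size 5, and the vertices of any clique must share a bag in every tree decomposition; so some bag has ≥ 5 vertices and tw(G) ≥ 4. Therefore the treewidth is 4.

4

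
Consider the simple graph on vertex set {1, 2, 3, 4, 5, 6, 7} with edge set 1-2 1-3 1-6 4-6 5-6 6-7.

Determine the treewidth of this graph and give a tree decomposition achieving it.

Each bag holds 2 vertices, so the decomposition has width 1, which upper-bounds the treewidth. G has an edge, so its treewidth is at least 1. The upper and lower bounds meet at 1, so that is the treewidth.

Treewidth 1.
One such decomposition:
Bags: B1 = {1, 3}  B2 = {1, 6}  B3 = {6, 7}  B4 = {5, 6}  B5 = {1, 2}  B6 = {4, 6}
Tree: B1–B2, B2–B3, B3–B4, B2–B5, B3–B6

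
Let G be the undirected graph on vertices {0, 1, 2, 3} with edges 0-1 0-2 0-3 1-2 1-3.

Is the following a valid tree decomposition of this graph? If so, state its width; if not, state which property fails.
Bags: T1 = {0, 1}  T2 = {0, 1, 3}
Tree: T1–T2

No — vertex 2 appears in no bag.

A tree decomposition must satisfy three properties: every vertex lies in some bag; for every edge, both endpoints lie together in some bag; and for every vertex, the bags containing it form a connected subtree. Here vertex 2 appears in no bag, so the decomposition is invalid.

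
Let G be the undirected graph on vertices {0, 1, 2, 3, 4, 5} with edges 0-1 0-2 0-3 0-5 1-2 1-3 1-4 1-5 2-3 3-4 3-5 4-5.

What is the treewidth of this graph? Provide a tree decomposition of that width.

Treewidth 3.
One such decomposition:
Bags: B1 = {0, 1, 3, 5}  B2 = {1, 3, 4, 5}  B3 = {0, 1, 2, 3}
Tree: B1–B2, B1–B3

The largest bag has 4 vertices, giving width 3; this decomposition certifies tw(G) ≤ 3. For the lower bound, the 4 vertices {0, 1, 2, 3} are pairwise adjacent, and any tree decomposition puts a clique entirely inside one bag — forcing width ≥ 3. Combining the bounds, tw(G) = 3.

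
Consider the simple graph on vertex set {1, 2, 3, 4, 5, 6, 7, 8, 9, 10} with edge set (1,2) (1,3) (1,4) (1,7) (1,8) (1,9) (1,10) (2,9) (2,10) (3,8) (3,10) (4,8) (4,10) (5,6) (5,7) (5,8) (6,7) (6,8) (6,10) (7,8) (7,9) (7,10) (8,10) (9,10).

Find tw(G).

A width-3 tree decomposition is:
Bags: B1 = {1, 7, 8, 10}  B2 = {1, 4, 8, 10}  B3 = {6, 7, 8, 10}  B4 = {5, 6, 7, 8}  B5 = {1, 3, 8, 10}  B6 = {1, 7, 9, 10}  B7 = {1, 2, 9, 10}
Tree: B1–B2, B1–B3, B3–B4, B2–B5, B1–B6, B6–B7
Every bag has size at most 4, so the width is 4 − 1 = 3 and tw(G) ≤ 3. For the lower bound, the 4 vertices {1, 3, 8, 10} are pairwise adjacent, and any tree decomposition puts a clique entirely inside one bag — forcing width ≥ 3. Hence tw(G) = 3 exactly.

3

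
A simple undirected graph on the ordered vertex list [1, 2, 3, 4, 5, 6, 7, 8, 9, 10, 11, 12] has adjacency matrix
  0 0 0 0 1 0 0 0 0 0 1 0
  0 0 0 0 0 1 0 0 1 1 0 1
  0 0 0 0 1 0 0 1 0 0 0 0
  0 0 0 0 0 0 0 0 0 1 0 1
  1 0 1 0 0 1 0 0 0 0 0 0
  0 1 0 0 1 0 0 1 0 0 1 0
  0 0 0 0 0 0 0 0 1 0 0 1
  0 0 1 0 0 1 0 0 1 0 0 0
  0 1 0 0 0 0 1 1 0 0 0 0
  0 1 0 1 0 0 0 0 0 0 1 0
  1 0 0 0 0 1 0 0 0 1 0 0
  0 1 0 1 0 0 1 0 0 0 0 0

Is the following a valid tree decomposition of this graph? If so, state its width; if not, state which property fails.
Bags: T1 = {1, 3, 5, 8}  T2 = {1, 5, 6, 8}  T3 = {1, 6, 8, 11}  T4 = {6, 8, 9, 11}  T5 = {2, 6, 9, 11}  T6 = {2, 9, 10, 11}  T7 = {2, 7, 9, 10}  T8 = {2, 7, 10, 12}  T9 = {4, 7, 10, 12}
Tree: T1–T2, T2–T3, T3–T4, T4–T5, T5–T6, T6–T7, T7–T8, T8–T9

Yes; width 3.

Checking the three conditions: (i) the bags cover all of {1, 2, 3, 4, 5, 6, 7, 8, 9, 10, 11, 12}; (ii) for each edge, some bag contains both endpoints; (iii) the bags containing any fixed vertex form a subtree. All hold, so the decomposition is valid with width 4 − 1 = 3.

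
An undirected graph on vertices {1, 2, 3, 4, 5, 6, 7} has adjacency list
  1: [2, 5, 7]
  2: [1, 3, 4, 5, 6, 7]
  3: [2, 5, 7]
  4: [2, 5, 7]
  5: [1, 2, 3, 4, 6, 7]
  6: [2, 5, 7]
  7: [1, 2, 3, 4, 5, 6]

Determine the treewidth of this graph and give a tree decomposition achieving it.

Treewidth 3.
One such decomposition:
Bags: B1 = {2, 3, 5, 7}  B2 = {2, 5, 6, 7}  B3 = {2, 4, 5, 7}  B4 = {1, 2, 5, 7}
Tree: B1–B2, B1–B3, B2–B4

The largest bag has 4 vertices, giving width 3; this decomposition certifies tw(G) ≤ 3. For the lower bound, the 4 vertices {1, 2, 5, 7} are pairwise adjacent, and any tree decomposition puts a clique entirely inside one bag — forcing width ≥ 3. Combining the bounds, tw(G) = 3.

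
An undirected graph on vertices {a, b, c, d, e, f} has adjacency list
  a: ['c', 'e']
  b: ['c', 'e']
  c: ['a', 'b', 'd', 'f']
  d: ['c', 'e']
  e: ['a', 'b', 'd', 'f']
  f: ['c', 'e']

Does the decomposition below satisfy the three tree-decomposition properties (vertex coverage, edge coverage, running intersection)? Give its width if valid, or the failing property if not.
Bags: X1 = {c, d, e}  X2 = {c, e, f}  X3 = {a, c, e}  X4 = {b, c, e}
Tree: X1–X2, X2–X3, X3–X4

Yes; width 2.

Checking the three conditions: (i) the bags cover all of {a, b, c, d, e, f}; (ii) for each edge, some bag contains both endpoints; (iii) the bags containing any fixed vertex form a subtree. All hold, so the decomposition is valid with width 3 − 1 = 2.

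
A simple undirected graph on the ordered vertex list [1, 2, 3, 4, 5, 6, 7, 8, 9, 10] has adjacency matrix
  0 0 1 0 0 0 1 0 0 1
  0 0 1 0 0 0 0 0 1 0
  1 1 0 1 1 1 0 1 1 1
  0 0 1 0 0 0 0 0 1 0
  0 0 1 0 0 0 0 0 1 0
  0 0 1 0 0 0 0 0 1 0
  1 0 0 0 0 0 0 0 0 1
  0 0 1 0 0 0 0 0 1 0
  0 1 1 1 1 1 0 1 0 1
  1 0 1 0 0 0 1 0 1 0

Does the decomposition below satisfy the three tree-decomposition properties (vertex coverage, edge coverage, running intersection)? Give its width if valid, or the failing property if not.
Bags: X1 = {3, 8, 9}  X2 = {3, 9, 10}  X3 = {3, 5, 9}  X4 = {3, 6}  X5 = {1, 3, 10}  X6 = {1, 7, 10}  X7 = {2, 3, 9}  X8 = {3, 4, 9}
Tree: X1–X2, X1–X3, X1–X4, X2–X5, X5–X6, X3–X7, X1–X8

A tree decomposition must satisfy three properties: every vertex lies in some bag; for every edge, both endpoints lie together in some bag; and for every vertex, the bags containing it form a connected subtree. Here edge (9,6) lies in no bag, so the decomposition is invalid.

No — edge (9,6) lies in no bag.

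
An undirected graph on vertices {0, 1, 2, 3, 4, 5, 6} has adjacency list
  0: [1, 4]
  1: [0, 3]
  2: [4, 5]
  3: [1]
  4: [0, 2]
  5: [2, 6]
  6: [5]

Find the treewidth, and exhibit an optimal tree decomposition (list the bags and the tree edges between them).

Treewidth 1.
Bags: B1 = {1, 3}  B2 = {0, 1}  B3 = {0, 4}  B4 = {2, 4}  B5 = {2, 5}  B6 = {5, 6}
Tree: B1–B2, B2–B3, B3–B4, B4–B5, B5–B6

Every bag has size at most 2, so the width is 2 − 1 = 1 and tw(G) ≤ 1. Since G has at least one edge (e.g. 3–1), it is not an edgeless graph, so tw(G) ≥ 1. Hence tw(G) = 1 exactly.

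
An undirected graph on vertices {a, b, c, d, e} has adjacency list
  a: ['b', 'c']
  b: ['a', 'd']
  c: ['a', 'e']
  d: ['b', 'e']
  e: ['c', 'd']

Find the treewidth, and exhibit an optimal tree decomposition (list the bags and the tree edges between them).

Every bag has size at most 3, so the width is 3 − 1 = 2 and tw(G) ≤ 2. Since e–d–b–a–c–e is a cycle in G, G is not acyclic. Forests are exactly the graphs of treewidth ≤ 1, so tw(G) ≥ 2. Hence tw(G) = 2 exactly.

Treewidth 2.
One such decomposition:
Bags: B1 = {b, d, e}  B2 = {a, b, e}  B3 = {a, c, e}
Tree: B1–B2, B2–B3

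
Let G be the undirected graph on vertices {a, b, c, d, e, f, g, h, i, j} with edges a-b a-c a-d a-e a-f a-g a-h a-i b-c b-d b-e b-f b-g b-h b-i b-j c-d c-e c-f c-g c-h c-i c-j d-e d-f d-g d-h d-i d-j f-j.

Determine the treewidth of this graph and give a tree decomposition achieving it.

Every bag has size at most 5, so the width is 5 − 1 = 4 and tw(G) ≤ 4. On the other hand G contains the 5-clique {b, c, d, f, j}. A clique must lie in a single bag of any decomposition, so no decomposition can have width below 4. The upper and lower bounds meet at 4, so that is the treewidth.

Treewidth 4.
One such decomposition:
Bags: B1 = {a, b, c, d, h}  B2 = {a, b, c, d, g}  B3 = {a, b, c, d, f}  B4 = {a, b, c, d, e}  B5 = {a, b, c, d, i}  B6 = {b, c, d, f, j}
Tree: B1–B2, B1–B3, B3–B4, B3–B5, B3–B6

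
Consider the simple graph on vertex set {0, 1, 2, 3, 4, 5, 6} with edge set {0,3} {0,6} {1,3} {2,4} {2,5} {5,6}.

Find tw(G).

1

A width-1 tree decomposition is:
Bags: B1 = {2, 4}  B2 = {2, 5}  B3 = {5, 6}  B4 = {0, 6}  B5 = {0, 3}  B6 = {1, 3}
Tree: B1–B2, B2–B3, B3–B4, B4–B5, B5–B6
Each bag holds 2 vertices, so the decomposition has width 1, which upper-bounds the treewidth. Any graph with an edge has treewidth ≥ 1, and G has the edge 4–2. Combining the bounds, tw(G) = 1.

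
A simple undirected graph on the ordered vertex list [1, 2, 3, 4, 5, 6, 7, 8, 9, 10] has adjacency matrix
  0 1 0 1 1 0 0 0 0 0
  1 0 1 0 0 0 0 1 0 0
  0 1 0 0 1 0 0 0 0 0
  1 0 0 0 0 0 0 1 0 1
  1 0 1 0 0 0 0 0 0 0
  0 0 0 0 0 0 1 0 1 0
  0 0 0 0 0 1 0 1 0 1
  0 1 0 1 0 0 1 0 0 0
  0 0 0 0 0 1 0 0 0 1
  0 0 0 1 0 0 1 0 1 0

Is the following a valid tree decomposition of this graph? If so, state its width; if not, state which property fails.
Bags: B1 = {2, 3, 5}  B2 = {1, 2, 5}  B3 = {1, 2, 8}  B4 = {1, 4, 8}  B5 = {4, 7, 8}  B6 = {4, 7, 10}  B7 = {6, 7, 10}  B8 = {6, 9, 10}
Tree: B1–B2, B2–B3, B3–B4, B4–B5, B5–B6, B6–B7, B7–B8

Yes; width 2.

Every vertex of G appears in some bag (union = {1, 2, 3, 4, 5, 6, 7, 8, 9, 10}); every edge is covered by a bag; and for each vertex v the set of bags containing v is connected in the bag tree. The decomposition is therefore valid. The largest bag has 3 vertices, so the width is 2.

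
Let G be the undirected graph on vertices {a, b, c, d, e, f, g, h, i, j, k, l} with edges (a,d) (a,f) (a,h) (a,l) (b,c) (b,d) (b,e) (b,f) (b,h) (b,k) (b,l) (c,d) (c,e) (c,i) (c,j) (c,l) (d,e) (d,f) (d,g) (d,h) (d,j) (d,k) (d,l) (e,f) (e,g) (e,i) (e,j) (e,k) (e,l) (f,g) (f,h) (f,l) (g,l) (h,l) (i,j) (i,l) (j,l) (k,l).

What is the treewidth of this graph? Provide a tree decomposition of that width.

Every bag has size at most 5, so the width is 5 − 1 = 4 and tw(G) ≤ 4. On the other hand G contains the 5-clique {d, e, f, g, l}. A clique must lie in a single bag of any decomposition, so no decomposition can have width below 4. Therefore the treewidth is 4.

Treewidth 4.
One optimal decomposition is:
Bags: B1 = {b, c, d, e, l}  B2 = {c, d, e, j, l}  B3 = {b, d, e, f, l}  B4 = {d, e, f, g, l}  B5 = {b, d, f, h, l}  B6 = {c, e, i, j, l}  B7 = {a, d, f, h, l}  B8 = {b, d, e, k, l}
Tree: B1–B2, B1–B3, B3–B4, B3–B5, B2–B6, B5–B7, B3–B8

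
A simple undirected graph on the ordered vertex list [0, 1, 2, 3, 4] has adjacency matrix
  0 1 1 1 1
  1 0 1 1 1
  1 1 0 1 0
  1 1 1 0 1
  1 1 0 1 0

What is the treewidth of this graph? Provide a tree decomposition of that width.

The largest bag has 4 vertices, giving width 3; this decomposition certifies tw(G) ≤ 3. Conversely, {0, 1, 2, 3} is a clique of size 4, and the vertices of any clique must share a bag in every tree decomposition; so some bag has ≥ 4 vertices and tw(G) ≥ 3. Therefore the treewidth is 3.

Treewidth 3.
One optimal decomposition is:
Bags: B1 = {0, 1, 3, 4}  B2 = {0, 1, 2, 3}
Tree: B1–B2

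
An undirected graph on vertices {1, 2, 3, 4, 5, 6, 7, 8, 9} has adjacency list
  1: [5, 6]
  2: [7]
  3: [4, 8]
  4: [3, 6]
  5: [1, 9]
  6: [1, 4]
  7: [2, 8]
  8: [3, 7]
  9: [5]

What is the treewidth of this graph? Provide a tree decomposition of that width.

Every bag has size at most 2, so the width is 2 − 1 = 1 and tw(G) ≤ 1. Since G has at least one edge (e.g. 2–7), it is not an edgeless graph, so tw(G) ≥ 1. Therefore the treewidth is 1.

Treewidth 1.
One such decomposition:
Bags: B1 = {2, 7}  B2 = {7, 8}  B3 = {3, 8}  B4 = {3, 4}  B5 = {4, 6}  B6 = {1, 6}  B7 = {1, 5}  B8 = {5, 9}
Tree: B1–B2, B2–B3, B3–B4, B4–B5, B5–B6, B6–B7, B7–B8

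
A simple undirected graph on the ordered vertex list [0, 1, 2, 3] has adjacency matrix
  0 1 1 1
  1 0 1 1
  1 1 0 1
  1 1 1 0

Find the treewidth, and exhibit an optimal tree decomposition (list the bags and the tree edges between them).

Treewidth 3.
One optimal decomposition is:
Bags: B1 = {0, 1, 2, 3}
Tree: (single bag)

A single bag containing all 4 vertices is trivially a valid decomposition of width 3. Conversely, {0, 1, 2, 3} is a clique of size 4, and the vertices of any clique must share a bag in every tree decomposition; so some bag has ≥ 4 vertices and tw(G) ≥ 3. Hence tw(G) = 3 exactly.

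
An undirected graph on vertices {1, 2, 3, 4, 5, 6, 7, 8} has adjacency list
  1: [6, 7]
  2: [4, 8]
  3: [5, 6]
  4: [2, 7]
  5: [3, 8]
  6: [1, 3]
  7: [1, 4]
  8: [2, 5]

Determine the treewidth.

2

A width-2 tree decomposition is:
Bags: B1 = {1, 3, 6}  B2 = {1, 3, 5}  B3 = {1, 5, 8}  B4 = {1, 2, 8}  B5 = {1, 2, 4}  B6 = {1, 4, 7}
Tree: B1–B2, B2–B3, B3–B4, B4–B5, B5–B6
Every bag has size at most 3, so the width is 3 − 1 = 2 and tw(G) ≤ 2. For the lower bound, G contains the cycle 1–6–3–5–8–2–4–7–1, so G is not a forest; only forests have treewidth ≤ 1, hence tw(G) ≥ 2. Therefore the treewidth is 2.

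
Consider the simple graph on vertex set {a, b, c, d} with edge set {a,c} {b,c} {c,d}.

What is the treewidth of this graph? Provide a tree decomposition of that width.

Treewidth 1.
One optimal decomposition is:
Bags: B1 = {a, c}  B2 = {c, d}  B3 = {b, c}
Tree: B1–B2, B2–B3

Every bag has size at most 2, so the width is 2 − 1 = 1 and tw(G) ≤ 1. Since G has at least one edge (e.g. a–c), it is not an edgeless graph, so tw(G) ≥ 1. Hence tw(G) = 1 exactly.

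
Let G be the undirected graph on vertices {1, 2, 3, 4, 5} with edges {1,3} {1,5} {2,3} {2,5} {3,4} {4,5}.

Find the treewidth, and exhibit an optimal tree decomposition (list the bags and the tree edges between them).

The largest bag has 3 vertices, giving width 2; this decomposition certifies tw(G) ≤ 2. Since 4–5–2–3–4 is a cycle in G, G is not acyclic. Forests are exactly the graphs of treewidth ≤ 1, so tw(G) ≥ 2. The upper and lower bounds meet at 2, so that is the treewidth.

Treewidth 2.
One such decomposition:
Bags: B1 = {3, 4, 5}  B2 = {2, 3, 5}  B3 = {1, 3, 5}
Tree: B1–B2, B2–B3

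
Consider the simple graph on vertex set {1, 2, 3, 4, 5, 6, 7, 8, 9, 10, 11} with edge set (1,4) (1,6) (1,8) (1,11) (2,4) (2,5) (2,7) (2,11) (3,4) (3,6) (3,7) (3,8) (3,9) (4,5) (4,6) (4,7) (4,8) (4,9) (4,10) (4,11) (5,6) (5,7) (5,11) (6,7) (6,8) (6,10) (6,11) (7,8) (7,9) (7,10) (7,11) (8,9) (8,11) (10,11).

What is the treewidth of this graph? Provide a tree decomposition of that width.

Every bag has size at most 5, so the width is 5 − 1 = 4 and tw(G) ≤ 4. On the other hand G contains the 5-clique {1, 4, 6, 8, 11}. A clique must lie in a single bag of any decomposition, so no decomposition can have width below 4. Hence tw(G) = 4 exactly.

Treewidth 4.
Bags: B1 = {4, 6, 7, 8, 11}  B2 = {3, 4, 6, 7, 8}  B3 = {4, 5, 6, 7, 11}  B4 = {1, 4, 6, 8, 11}  B5 = {2, 4, 5, 7, 11}  B6 = {3, 4, 7, 8, 9}  B7 = {4, 6, 7, 10, 11}
Tree: B1–B2, B1–B3, B1–B4, B3–B5, B2–B6, B1–B7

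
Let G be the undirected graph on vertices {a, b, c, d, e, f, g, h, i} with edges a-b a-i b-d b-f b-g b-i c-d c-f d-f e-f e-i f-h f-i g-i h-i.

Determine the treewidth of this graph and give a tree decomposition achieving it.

Treewidth 2.
One such decomposition:
Bags: B1 = {b, f, i}  B2 = {e, f, i}  B3 = {f, h, i}  B4 = {b, d, f}  B5 = {b, g, i}  B6 = {c, d, f}  B7 = {a, b, i}
Tree: B1–B2, B1–B3, B1–B4, B1–B5, B4–B6, B1–B7

The largest bag has 3 vertices, giving width 2; this decomposition certifies tw(G) ≤ 2. For the lower bound, the 3 vertices {b, g, i} are pairwise adjacent, and any tree decomposition puts a clique entirely inside one bag — forcing width ≥ 2. Combining the bounds, tw(G) = 2.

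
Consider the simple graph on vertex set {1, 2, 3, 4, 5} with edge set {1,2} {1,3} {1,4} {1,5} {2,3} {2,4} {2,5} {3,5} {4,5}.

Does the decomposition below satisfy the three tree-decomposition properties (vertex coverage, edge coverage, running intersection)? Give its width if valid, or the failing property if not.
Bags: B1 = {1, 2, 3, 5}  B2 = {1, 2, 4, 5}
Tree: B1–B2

Vertex coverage: the bags together contain {1, 2, 3, 4, 5}, the full vertex set. Edge coverage: each edge of G has both endpoints in at least one bag. Running intersection: for every vertex, the bags containing it form a connected subtree. All three properties hold, so this is a valid tree decomposition of width max|bag| − 1 = 3, and hence tw(G) ≤ 3.

Yes; width 3.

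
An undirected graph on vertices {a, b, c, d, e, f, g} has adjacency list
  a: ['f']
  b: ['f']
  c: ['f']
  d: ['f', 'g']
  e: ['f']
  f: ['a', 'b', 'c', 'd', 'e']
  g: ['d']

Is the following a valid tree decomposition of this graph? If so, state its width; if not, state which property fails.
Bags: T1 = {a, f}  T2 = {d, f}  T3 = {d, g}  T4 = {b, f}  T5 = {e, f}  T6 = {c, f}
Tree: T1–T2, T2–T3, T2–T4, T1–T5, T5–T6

Checking the three conditions: (i) the bags cover all of {a, b, c, d, e, f, g}; (ii) for each edge, some bag contains both endpoints; (iii) the bags containing any fixed vertex form a subtree. All hold, so the decomposition is valid with width 2 − 1 = 1.

Yes; width 1.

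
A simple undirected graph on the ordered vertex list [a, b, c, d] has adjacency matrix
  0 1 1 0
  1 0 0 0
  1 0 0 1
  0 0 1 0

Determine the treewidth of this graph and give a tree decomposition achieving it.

Treewidth 1.
Bags: B1 = {c, d}  B2 = {a, c}  B3 = {a, b}
Tree: B1–B2, B2–B3

Every bag has size at most 2, so the width is 2 − 1 = 1 and tw(G) ≤ 1. Any graph with an edge has treewidth ≥ 1, and G has the edge d–c. Therefore the treewidth is 1.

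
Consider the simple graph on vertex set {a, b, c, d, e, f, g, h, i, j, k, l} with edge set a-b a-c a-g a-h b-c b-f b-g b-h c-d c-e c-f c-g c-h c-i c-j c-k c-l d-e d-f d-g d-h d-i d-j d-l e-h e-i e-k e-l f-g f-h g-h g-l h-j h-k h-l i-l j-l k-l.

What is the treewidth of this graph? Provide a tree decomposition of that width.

Treewidth 4.
One such decomposition:
Bags: B1 = {c, d, e, h, l}  B2 = {c, d, g, h, l}  B3 = {c, d, f, g, h}  B4 = {c, d, e, i, l}  B5 = {b, c, f, g, h}  B6 = {a, b, c, g, h}  B7 = {c, d, h, j, l}  B8 = {c, e, h, k, l}
Tree: B1–B2, B2–B3, B1–B4, B3–B5, B5–B6, B2–B7, B1–B8

Every bag has size at most 5, so the width is 5 − 1 = 4 and tw(G) ≤ 4. For the lower bound, the 5 vertices {c, d, f, g, h} are pairwise adjacent, and any tree decomposition puts a clique entirely inside one bag — forcing width ≥ 4. The upper and lower bounds meet at 4, so that is the treewidth.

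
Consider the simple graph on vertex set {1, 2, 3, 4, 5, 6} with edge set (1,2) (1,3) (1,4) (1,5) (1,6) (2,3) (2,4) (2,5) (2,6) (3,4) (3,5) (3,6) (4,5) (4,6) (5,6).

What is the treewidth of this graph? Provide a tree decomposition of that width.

Treewidth 5.
One such decomposition:
Bags: B1 = {1, 2, 3, 4, 5, 6}
Tree: (single bag)

With just one bag of size 6, the width is 6 − 1 = 5, so tw(G) ≤ 5. For the lower bound, the 6 vertices {1, 2, 3, 4, 5, 6} are pairwise adjacent, and any tree decomposition puts a clique entirely inside one bag — forcing width ≥ 5. The upper and lower bounds meet at 5, so that is the treewidth.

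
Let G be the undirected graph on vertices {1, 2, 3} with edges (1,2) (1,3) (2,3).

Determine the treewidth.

2

A width-2 tree decomposition is:
Bags: B1 = {1, 2, 3}
Tree: (single bag)
With just one bag of size 3, the width is 3 − 1 = 2, so tw(G) ≤ 2. On the other hand G contains the 3-clique {1, 2, 3}. A clique must lie in a single bag of any decomposition, so no decomposition can have width below 2. Hence tw(G) = 2 exactly.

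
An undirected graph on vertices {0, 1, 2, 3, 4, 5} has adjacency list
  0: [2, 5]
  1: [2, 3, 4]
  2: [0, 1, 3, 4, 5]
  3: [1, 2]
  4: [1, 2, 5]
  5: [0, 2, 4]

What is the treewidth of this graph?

2

A width-2 tree decomposition is:
Bags: B1 = {2, 4, 5}  B2 = {1, 2, 4}  B3 = {1, 2, 3}  B4 = {0, 2, 5}
Tree: B1–B2, B2–B3, B1–B4
Every bag has size at most 3, so the width is 3 − 1 = 2 and tw(G) ≤ 2. On the other hand G contains the 3-clique {0, 2, 5}. A clique must lie in a single bag of any decomposition, so no decomposition can have width below 2. Therefore the treewidth is 2.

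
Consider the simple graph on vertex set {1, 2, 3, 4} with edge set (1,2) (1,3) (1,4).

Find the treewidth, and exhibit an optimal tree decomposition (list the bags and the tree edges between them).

Treewidth 1.
One optimal decomposition is:
Bags: B1 = {1, 4}  B2 = {1, 3}  B3 = {1, 2}
Tree: B1–B2, B1–B3

Every bag has size at most 2, so the width is 2 − 1 = 1 and tw(G) ≤ 1. Any graph with an edge has treewidth ≥ 1, and G has the edge 4–1. Combining the bounds, tw(G) = 1.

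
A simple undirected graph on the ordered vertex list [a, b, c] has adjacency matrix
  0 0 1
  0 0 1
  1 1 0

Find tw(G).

A width-1 tree decomposition is:
Bags: B1 = {b, c}  B2 = {a, c}
Tree: B1–B2
Each bag holds 2 vertices, so the decomposition has width 1, which upper-bounds the treewidth. G has an edge, so its treewidth is at least 1. Hence tw(G) = 1 exactly.

1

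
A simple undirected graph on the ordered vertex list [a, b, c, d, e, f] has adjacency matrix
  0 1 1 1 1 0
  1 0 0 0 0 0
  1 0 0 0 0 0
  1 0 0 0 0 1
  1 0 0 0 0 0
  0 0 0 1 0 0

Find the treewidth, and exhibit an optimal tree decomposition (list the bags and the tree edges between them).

Each bag holds 2 vertices, so the decomposition has width 1, which upper-bounds the treewidth. Any graph with an edge has treewidth ≥ 1, and G has the edge d–a. Hence tw(G) = 1 exactly.

Treewidth 1.
Bags: B1 = {a, d}  B2 = {a, b}  B3 = {a, c}  B4 = {a, e}  B5 = {d, f}
Tree: B1–B2, B2–B3, B2–B4, B1–B5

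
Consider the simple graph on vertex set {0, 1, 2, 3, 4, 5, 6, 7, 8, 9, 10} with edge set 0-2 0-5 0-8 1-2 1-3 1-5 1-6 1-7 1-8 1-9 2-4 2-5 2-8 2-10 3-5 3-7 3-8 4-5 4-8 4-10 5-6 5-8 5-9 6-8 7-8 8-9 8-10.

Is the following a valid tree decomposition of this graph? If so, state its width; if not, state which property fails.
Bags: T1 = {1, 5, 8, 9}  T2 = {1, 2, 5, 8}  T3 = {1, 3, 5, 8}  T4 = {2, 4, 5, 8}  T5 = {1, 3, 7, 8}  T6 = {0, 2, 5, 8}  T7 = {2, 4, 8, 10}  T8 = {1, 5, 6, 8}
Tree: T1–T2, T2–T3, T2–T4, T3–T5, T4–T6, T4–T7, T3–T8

Yes; width 3.

Vertex coverage: the bags together contain {0, 1, 2, 3, 4, 5, 6, 7, 8, 9, 10}, the full vertex set. Edge coverage: each edge of G has both endpoints in at least one bag. Running intersection: for every vertex, the bags containing it form a connected subtree. All three properties hold, so this is a valid tree decomposition of width max|bag| − 1 = 3, and hence tw(G) ≤ 3.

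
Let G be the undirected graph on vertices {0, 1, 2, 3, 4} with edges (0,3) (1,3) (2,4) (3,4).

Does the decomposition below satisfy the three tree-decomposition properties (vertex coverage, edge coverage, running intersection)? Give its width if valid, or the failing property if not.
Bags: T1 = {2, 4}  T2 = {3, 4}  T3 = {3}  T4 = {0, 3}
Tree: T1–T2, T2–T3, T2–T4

No — vertex 1 appears in no bag.

A tree decomposition must satisfy three properties: every vertex lies in some bag; for every edge, both endpoints lie together in some bag; and for every vertex, the bags containing it form a connected subtree. Here vertex 1 appears in no bag, so the decomposition is invalid.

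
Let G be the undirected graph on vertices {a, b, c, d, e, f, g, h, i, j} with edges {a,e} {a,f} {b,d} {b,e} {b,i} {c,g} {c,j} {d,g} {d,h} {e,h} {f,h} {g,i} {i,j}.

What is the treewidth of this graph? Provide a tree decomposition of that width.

Treewidth 2.
One optimal decomposition is:
Bags: B1 = {a, e, f}  B2 = {e, f, h}  B3 = {b, e, h}  B4 = {b, d, h}  B5 = {b, d, i}  B6 = {d, g, i}  B7 = {g, i, j}  B8 = {c, g, j}
Tree: B1–B2, B2–B3, B3–B4, B4–B5, B5–B6, B6–B7, B7–B8

Every bag has size at most 3, so the width is 3 − 1 = 2 and tw(G) ≤ 2. For the lower bound, G contains the cycle a–f–h–e–a, so G is not a forest; only forests have treewidth ≤ 1, hence tw(G) ≥ 2. Therefore the treewidth is 2.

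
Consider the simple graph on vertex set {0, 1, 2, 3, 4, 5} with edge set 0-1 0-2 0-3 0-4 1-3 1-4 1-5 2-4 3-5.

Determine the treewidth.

2

A width-2 tree decomposition is:
Bags: B1 = {0, 1, 3}  B2 = {1, 3, 5}  B3 = {0, 1, 4}  B4 = {0, 2, 4}
Tree: B1–B2, B1–B3, B3–B4
Each bag holds 3 vertices, so the decomposition has width 2, which upper-bounds the treewidth. On the other hand G contains the 3-clique {0, 1, 3}. A clique must lie in a single bag of any decomposition, so no decomposition can have width below 2. Combining the bounds, tw(G) = 2.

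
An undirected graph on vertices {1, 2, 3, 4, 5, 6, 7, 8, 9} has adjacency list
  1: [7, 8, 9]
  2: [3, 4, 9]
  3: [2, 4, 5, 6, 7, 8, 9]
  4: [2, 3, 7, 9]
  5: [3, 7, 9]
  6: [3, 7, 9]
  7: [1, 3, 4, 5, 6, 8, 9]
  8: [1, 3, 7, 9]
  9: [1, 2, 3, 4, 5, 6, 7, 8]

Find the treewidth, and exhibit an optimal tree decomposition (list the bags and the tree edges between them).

Treewidth 3.
One optimal decomposition is:
Bags: B1 = {3, 6, 7, 9}  B2 = {3, 4, 7, 9}  B3 = {3, 7, 8, 9}  B4 = {3, 5, 7, 9}  B5 = {2, 3, 4, 9}  B6 = {1, 7, 8, 9}
Tree: B1–B2, B2–B3, B1–B4, B2–B5, B3–B6

The largest bag has 4 vertices, giving width 3; this decomposition certifies tw(G) ≤ 3. On the other hand G contains the 4-clique {1, 7, 8, 9}. A clique must lie in a single bag of any decomposition, so no decomposition can have width below 3. Hence tw(G) = 3 exactly.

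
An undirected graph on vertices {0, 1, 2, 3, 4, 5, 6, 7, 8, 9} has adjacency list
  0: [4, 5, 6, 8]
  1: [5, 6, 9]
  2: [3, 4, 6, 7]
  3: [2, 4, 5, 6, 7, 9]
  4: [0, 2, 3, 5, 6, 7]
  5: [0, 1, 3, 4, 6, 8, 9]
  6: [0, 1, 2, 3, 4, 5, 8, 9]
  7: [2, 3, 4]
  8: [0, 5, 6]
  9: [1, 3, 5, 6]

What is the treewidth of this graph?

3

A width-3 tree decomposition is:
Bags: B1 = {3, 4, 5, 6}  B2 = {0, 4, 5, 6}  B3 = {0, 5, 6, 8}  B4 = {2, 3, 4, 6}  B5 = {3, 5, 6, 9}  B6 = {1, 5, 6, 9}  B7 = {2, 3, 4, 7}
Tree: B1–B2, B2–B3, B1–B4, B1–B5, B5–B6, B4–B7
The largest bag has 4 vertices, giving width 3; this decomposition certifies tw(G) ≤ 3. Conversely, {2, 3, 4, 6} is a clique of size 4, and the vertices of any clique must share a bag in every tree decomposition; so some bag has ≥ 4 vertices and tw(G) ≥ 3. The upper and lower bounds meet at 3, so that is the treewidth.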